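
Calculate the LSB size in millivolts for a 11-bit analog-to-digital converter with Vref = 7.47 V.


The resolution (LSB) of an ADC is Vref / 2^n.
LSB = 7.47 / 2^11
LSB = 7.47 / 2048
LSB = 0.00364746 V = 3.64746094 mV

3.64746094 mV


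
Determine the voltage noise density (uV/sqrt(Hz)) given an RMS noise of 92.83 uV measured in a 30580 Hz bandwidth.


Noise spectral density = Vrms / sqrt(BW).
NSD = 92.83 / sqrt(30580)
NSD = 92.83 / 174.8714
NSD = 0.5308 uV/sqrt(Hz)

0.5308 uV/sqrt(Hz)


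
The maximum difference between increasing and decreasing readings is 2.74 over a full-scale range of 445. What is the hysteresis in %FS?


Hysteresis = (max difference / full scale) * 100%.
H = (2.74 / 445) * 100
H = 0.616 %FS

0.616 %FS


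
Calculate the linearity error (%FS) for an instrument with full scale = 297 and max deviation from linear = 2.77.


Linearity error = (max deviation / full scale) * 100%.
Linearity = (2.77 / 297) * 100
Linearity = 0.933 %FS

0.933 %FS


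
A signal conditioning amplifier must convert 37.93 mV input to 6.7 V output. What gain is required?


Gain = Vout / Vin (converting to same units).
G = 6.7 V / 37.93 mV
G = 6700.0 mV / 37.93 mV
G = 176.64

176.64


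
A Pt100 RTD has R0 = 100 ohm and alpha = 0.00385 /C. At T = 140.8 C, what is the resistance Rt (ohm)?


The RTD equation: Rt = R0 * (1 + alpha * T).
Rt = 100 * (1 + 0.00385 * 140.8)
Rt = 100 * (1 + 0.54208)
Rt = 100 * 1.54208
Rt = 154.208 ohm

154.208 ohm


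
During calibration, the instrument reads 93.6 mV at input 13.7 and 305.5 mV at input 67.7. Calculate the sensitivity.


Sensitivity = (y2 - y1) / (x2 - x1).
S = (305.5 - 93.6) / (67.7 - 13.7)
S = 211.9 / 54.0
S = 3.9241 mV/unit

3.9241 mV/unit


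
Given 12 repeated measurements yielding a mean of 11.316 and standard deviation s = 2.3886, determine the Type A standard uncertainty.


The standard uncertainty for Type A evaluation is u = s / sqrt(n).
u = 2.3886 / sqrt(12)
u = 2.3886 / 3.4641
u = 0.6895

0.6895


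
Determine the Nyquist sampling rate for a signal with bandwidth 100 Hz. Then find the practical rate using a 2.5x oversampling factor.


By Nyquist theorem, fs_min = 2 * fmax.
fs_min = 2 * 100 = 200 Hz
Practical rate = 2.5 * fs_min = 2.5 * 200 = 500 Hz

fs_min = 200 Hz, fs_practical = 500 Hz


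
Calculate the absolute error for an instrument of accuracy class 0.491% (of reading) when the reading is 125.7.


Absolute error = (accuracy% / 100) * reading.
Error = (0.491 / 100) * 125.7
Error = 0.00491 * 125.7
Error = 0.6172

0.6172


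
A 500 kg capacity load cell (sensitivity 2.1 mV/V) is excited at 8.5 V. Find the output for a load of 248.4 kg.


Vout = rated_output * Vex * (load / capacity).
Vout = 2.1 * 8.5 * (248.4 / 500)
Vout = 2.1 * 8.5 * 0.4968
Vout = 8.868 mV

8.868 mV


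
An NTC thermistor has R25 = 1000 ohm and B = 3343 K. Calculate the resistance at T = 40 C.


NTC thermistor equation: Rt = R25 * exp(B * (1/T - 1/T25)).
T in Kelvin: 313.15 K, T25 = 298.15 K
1/T - 1/T25 = 1/313.15 - 1/298.15 = -0.00016066
B * (1/T - 1/T25) = 3343 * -0.00016066 = -0.5371
Rt = 1000 * exp(-0.5371) = 584.5 ohm

584.5 ohm


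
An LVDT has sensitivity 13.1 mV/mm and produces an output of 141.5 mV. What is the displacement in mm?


Displacement = Vout / sensitivity.
d = 141.5 / 13.1
d = 10.802 mm

10.802 mm


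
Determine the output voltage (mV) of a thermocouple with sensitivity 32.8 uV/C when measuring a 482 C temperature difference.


The thermocouple output V = sensitivity * dT.
V = 32.8 uV/C * 482 C
V = 15809.6 uV
V = 15.81 mV

15.81 mV


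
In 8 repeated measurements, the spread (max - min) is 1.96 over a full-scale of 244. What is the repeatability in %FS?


Repeatability = (spread / full scale) * 100%.
R = (1.96 / 244) * 100
R = 0.803 %FS

0.803 %FS


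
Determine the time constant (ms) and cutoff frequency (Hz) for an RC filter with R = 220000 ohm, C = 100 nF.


Time constant: tau = R * C.
tau = 220000 * 1.00e-07 = 0.022 s
tau = 22.0 ms
Cutoff frequency: fc = 1 / (2*pi*R*C).
fc = 1 / (2*pi*0.022) = 7.23 Hz

tau = 22.0 ms, fc = 7.23 Hz


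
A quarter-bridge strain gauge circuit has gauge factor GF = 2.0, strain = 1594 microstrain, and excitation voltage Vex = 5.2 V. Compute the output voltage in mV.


Quarter bridge output: Vout = (GF * epsilon * Vex) / 4.
Vout = (2.0 * 1594e-6 * 5.2) / 4
Vout = 0.0165776 / 4 V
Vout = 0.0041444 V = 4.1444 mV

4.1444 mV


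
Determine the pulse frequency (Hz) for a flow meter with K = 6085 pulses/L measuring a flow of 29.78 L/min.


Frequency = K * Q / 60 (converting L/min to L/s).
f = 6085 * 29.78 / 60
f = 181211.3 / 60
f = 3020.19 Hz

3020.19 Hz


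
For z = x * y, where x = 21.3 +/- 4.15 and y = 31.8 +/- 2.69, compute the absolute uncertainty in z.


For a product z = x*y, the relative uncertainty is:
uz/z = sqrt((ux/x)^2 + (uy/y)^2)
Relative uncertainties: ux/x = 4.15/21.3 = 0.194836
uy/y = 2.69/31.8 = 0.084591
z = 21.3 * 31.8 = 677.3
uz = 677.3 * sqrt(0.194836^2 + 0.084591^2) = 143.872

143.872


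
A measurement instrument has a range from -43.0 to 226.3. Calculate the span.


Span = upper range - lower range.
Span = 226.3 - (-43.0)
Span = 269.3

269.3


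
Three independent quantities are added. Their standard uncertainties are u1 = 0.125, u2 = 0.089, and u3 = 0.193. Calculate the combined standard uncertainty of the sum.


For a sum of independent quantities, uc = sqrt(u1^2 + u2^2 + u3^2).
uc = sqrt(0.125^2 + 0.089^2 + 0.193^2)
uc = sqrt(0.015625 + 0.007921 + 0.037249)
uc = 0.2466

0.2466


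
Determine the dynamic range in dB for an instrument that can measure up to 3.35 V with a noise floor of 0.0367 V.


Dynamic range = 20 * log10(Vmax / Vnoise).
DR = 20 * log10(3.35 / 0.0367)
DR = 20 * log10(91.28)
DR = 39.21 dB

39.21 dB


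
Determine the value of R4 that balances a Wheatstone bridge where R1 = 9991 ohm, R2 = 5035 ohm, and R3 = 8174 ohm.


At balance: R1*R4 = R2*R3, so R4 = R2*R3/R1.
R4 = 5035 * 8174 / 9991
R4 = 41156090 / 9991
R4 = 4119.32 ohm

4119.32 ohm


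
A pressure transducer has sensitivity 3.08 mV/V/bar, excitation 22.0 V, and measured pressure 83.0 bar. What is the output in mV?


Output = sensitivity * Vex * P.
Vout = 3.08 * 22.0 * 83.0
Vout = 67.76 * 83.0
Vout = 5624.08 mV

5624.08 mV


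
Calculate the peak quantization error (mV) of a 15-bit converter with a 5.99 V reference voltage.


The maximum quantization error is +/- LSB/2.
LSB = Vref / 2^n = 5.99 / 32768 = 0.0001828 V
Max error = LSB / 2 = 0.0001828 / 2 = 9.14e-05 V
Max error = 0.0914 mV

0.0914 mV


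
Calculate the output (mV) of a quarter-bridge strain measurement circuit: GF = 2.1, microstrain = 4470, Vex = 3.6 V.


Quarter bridge output: Vout = (GF * epsilon * Vex) / 4.
Vout = (2.1 * 4470e-6 * 3.6) / 4
Vout = 0.0337932 / 4 V
Vout = 0.0084483 V = 8.4483 mV

8.4483 mV


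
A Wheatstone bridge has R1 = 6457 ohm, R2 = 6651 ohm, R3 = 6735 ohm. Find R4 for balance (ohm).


At balance: R1*R4 = R2*R3, so R4 = R2*R3/R1.
R4 = 6651 * 6735 / 6457
R4 = 44794485 / 6457
R4 = 6937.35 ohm

6937.35 ohm


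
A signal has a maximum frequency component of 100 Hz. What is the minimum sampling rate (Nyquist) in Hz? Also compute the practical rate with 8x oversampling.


By Nyquist theorem, fs_min = 2 * fmax.
fs_min = 2 * 100 = 200 Hz
Practical rate = 8 * fs_min = 8 * 200 = 1600 Hz

fs_min = 200 Hz, fs_practical = 1600 Hz


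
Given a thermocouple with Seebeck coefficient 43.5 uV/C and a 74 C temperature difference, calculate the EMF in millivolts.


The thermocouple output V = sensitivity * dT.
V = 43.5 uV/C * 74 C
V = 3219.0 uV
V = 3.219 mV

3.219 mV


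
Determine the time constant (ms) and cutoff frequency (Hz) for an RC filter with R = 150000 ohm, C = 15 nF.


Time constant: tau = R * C.
tau = 150000 * 1.50e-08 = 0.00225 s
tau = 2.25 ms
Cutoff frequency: fc = 1 / (2*pi*R*C).
fc = 1 / (2*pi*0.00225) = 70.74 Hz

tau = 2.25 ms, fc = 70.74 Hz


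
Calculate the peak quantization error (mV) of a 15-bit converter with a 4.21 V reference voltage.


The maximum quantization error is +/- LSB/2.
LSB = Vref / 2^n = 4.21 / 32768 = 0.00012848 V
Max error = LSB / 2 = 0.00012848 / 2 = 6.424e-05 V
Max error = 0.0642 mV

0.0642 mV


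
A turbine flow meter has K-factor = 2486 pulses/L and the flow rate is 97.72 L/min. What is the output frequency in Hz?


Frequency = K * Q / 60 (converting L/min to L/s).
f = 2486 * 97.72 / 60
f = 242931.92 / 60
f = 4048.87 Hz

4048.87 Hz


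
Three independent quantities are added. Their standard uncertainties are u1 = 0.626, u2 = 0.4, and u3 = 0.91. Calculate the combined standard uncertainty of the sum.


For a sum of independent quantities, uc = sqrt(u1^2 + u2^2 + u3^2).
uc = sqrt(0.626^2 + 0.4^2 + 0.91^2)
uc = sqrt(0.391876 + 0.16 + 0.8281)
uc = 1.1747

1.1747


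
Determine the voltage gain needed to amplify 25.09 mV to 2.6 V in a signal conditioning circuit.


Gain = Vout / Vin (converting to same units).
G = 2.6 V / 25.09 mV
G = 2600.0 mV / 25.09 mV
G = 103.63

103.63


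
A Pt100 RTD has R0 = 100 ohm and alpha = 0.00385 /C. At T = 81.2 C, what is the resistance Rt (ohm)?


The RTD equation: Rt = R0 * (1 + alpha * T).
Rt = 100 * (1 + 0.00385 * 81.2)
Rt = 100 * (1 + 0.31262)
Rt = 100 * 1.31262
Rt = 131.262 ohm

131.262 ohm


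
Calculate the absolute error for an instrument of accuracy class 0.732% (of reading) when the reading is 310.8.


Absolute error = (accuracy% / 100) * reading.
Error = (0.732 / 100) * 310.8
Error = 0.00732 * 310.8
Error = 2.2751

2.2751


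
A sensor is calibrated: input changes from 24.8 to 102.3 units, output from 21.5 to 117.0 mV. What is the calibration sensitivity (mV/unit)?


Sensitivity = (y2 - y1) / (x2 - x1).
S = (117.0 - 21.5) / (102.3 - 24.8)
S = 95.5 / 77.5
S = 1.2323 mV/unit

1.2323 mV/unit


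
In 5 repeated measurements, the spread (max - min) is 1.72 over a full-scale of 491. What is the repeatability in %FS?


Repeatability = (spread / full scale) * 100%.
R = (1.72 / 491) * 100
R = 0.35 %FS

0.35 %FS


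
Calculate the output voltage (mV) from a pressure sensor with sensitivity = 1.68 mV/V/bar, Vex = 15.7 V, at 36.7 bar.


Output = sensitivity * Vex * P.
Vout = 1.68 * 15.7 * 36.7
Vout = 26.376 * 36.7
Vout = 968.0 mV

968.0 mV


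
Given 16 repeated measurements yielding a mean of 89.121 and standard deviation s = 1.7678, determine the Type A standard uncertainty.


The standard uncertainty for Type A evaluation is u = s / sqrt(n).
u = 1.7678 / sqrt(16)
u = 1.7678 / 4.0
u = 0.442

0.442


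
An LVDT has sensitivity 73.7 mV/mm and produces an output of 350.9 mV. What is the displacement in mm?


Displacement = Vout / sensitivity.
d = 350.9 / 73.7
d = 4.761 mm

4.761 mm


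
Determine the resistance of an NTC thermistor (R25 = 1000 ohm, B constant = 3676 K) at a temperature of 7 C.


NTC thermistor equation: Rt = R25 * exp(B * (1/T - 1/T25)).
T in Kelvin: 280.15 K, T25 = 298.15 K
1/T - 1/T25 = 1/280.15 - 1/298.15 = 0.0002155
B * (1/T - 1/T25) = 3676 * 0.0002155 = 0.7922
Rt = 1000 * exp(0.7922) = 2208.2 ohm

2208.2 ohm


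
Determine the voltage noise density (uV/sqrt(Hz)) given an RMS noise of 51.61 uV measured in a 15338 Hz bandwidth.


Noise spectral density = Vrms / sqrt(BW).
NSD = 51.61 / sqrt(15338)
NSD = 51.61 / 123.8467
NSD = 0.4167 uV/sqrt(Hz)

0.4167 uV/sqrt(Hz)


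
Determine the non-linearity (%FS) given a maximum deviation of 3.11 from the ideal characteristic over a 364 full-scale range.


Linearity error = (max deviation / full scale) * 100%.
Linearity = (3.11 / 364) * 100
Linearity = 0.854 %FS

0.854 %FS


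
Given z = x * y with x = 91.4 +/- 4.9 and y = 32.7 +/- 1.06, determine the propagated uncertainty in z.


For a product z = x*y, the relative uncertainty is:
uz/z = sqrt((ux/x)^2 + (uy/y)^2)
Relative uncertainties: ux/x = 4.9/91.4 = 0.053611
uy/y = 1.06/32.7 = 0.032416
z = 91.4 * 32.7 = 2988.8
uz = 2988.8 * sqrt(0.053611^2 + 0.032416^2) = 187.244

187.244


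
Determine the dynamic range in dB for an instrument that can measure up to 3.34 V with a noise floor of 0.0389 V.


Dynamic range = 20 * log10(Vmax / Vnoise).
DR = 20 * log10(3.34 / 0.0389)
DR = 20 * log10(85.86)
DR = 38.68 dB

38.68 dB


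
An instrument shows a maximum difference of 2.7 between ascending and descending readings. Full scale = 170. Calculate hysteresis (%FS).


Hysteresis = (max difference / full scale) * 100%.
H = (2.7 / 170) * 100
H = 1.588 %FS

1.588 %FS


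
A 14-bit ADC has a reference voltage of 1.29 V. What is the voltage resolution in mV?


The resolution (LSB) of an ADC is Vref / 2^n.
LSB = 1.29 / 2^14
LSB = 1.29 / 16384
LSB = 7.874e-05 V = 0.07873535 mV

0.07873535 mV


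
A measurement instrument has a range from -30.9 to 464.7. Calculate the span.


Span = upper range - lower range.
Span = 464.7 - (-30.9)
Span = 495.6

495.6


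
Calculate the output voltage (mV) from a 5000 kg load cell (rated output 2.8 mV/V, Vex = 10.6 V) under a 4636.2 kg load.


Vout = rated_output * Vex * (load / capacity).
Vout = 2.8 * 10.6 * (4636.2 / 5000)
Vout = 2.8 * 10.6 * 0.92724
Vout = 27.52 mV

27.52 mV


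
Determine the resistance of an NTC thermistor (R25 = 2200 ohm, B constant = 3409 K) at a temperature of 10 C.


NTC thermistor equation: Rt = R25 * exp(B * (1/T - 1/T25)).
T in Kelvin: 283.15 K, T25 = 298.15 K
1/T - 1/T25 = 1/283.15 - 1/298.15 = 0.00017768
B * (1/T - 1/T25) = 3409 * 0.00017768 = 0.6057
Rt = 2200 * exp(0.6057) = 4031.6 ohm

4031.6 ohm


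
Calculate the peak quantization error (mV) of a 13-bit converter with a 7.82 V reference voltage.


The maximum quantization error is +/- LSB/2.
LSB = Vref / 2^n = 7.82 / 8192 = 0.00095459 V
Max error = LSB / 2 = 0.00095459 / 2 = 0.00047729 V
Max error = 0.4773 mV

0.4773 mV


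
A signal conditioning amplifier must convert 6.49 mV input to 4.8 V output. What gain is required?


Gain = Vout / Vin (converting to same units).
G = 4.8 V / 6.49 mV
G = 4800.0 mV / 6.49 mV
G = 739.6

739.6


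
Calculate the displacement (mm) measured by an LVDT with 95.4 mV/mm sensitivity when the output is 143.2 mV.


Displacement = Vout / sensitivity.
d = 143.2 / 95.4
d = 1.501 mm

1.501 mm


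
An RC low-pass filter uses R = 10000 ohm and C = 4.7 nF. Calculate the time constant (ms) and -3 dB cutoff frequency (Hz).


Time constant: tau = R * C.
tau = 10000 * 4.70e-09 = 4.7e-05 s
tau = 0.047 ms
Cutoff frequency: fc = 1 / (2*pi*R*C).
fc = 1 / (2*pi*4.7e-05) = 3386.28 Hz

tau = 0.047 ms, fc = 3386.28 Hz


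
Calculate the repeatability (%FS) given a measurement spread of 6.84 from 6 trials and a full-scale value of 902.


Repeatability = (spread / full scale) * 100%.
R = (6.84 / 902) * 100
R = 0.758 %FS

0.758 %FS


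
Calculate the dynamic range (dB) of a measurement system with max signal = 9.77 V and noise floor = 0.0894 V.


Dynamic range = 20 * log10(Vmax / Vnoise).
DR = 20 * log10(9.77 / 0.0894)
DR = 20 * log10(109.28)
DR = 40.77 dB

40.77 dB


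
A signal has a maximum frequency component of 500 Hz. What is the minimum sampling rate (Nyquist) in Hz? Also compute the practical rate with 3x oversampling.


By Nyquist theorem, fs_min = 2 * fmax.
fs_min = 2 * 500 = 1000 Hz
Practical rate = 3 * fs_min = 3 * 1000 = 3000 Hz

fs_min = 1000 Hz, fs_practical = 3000 Hz


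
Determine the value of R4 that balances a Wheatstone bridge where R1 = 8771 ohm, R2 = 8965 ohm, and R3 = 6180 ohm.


At balance: R1*R4 = R2*R3, so R4 = R2*R3/R1.
R4 = 8965 * 6180 / 8771
R4 = 55403700 / 8771
R4 = 6316.69 ohm

6316.69 ohm


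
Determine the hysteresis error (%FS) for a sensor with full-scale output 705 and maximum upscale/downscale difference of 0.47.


Hysteresis = (max difference / full scale) * 100%.
H = (0.47 / 705) * 100
H = 0.067 %FS

0.067 %FS


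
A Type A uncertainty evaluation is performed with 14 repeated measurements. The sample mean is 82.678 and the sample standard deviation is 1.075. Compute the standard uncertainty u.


The standard uncertainty for Type A evaluation is u = s / sqrt(n).
u = 1.075 / sqrt(14)
u = 1.075 / 3.7417
u = 0.2873

0.2873


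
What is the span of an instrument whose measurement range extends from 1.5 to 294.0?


Span = upper range - lower range.
Span = 294.0 - (1.5)
Span = 292.5

292.5


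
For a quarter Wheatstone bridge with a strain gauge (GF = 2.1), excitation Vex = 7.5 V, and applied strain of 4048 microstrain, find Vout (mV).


Quarter bridge output: Vout = (GF * epsilon * Vex) / 4.
Vout = (2.1 * 4048e-6 * 7.5) / 4
Vout = 0.063756 / 4 V
Vout = 0.015939 V = 15.939 mV

15.939 mV


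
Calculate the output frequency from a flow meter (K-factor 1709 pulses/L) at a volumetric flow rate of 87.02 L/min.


Frequency = K * Q / 60 (converting L/min to L/s).
f = 1709 * 87.02 / 60
f = 148717.18 / 60
f = 2478.62 Hz

2478.62 Hz


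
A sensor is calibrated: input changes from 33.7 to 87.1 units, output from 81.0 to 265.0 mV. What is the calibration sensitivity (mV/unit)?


Sensitivity = (y2 - y1) / (x2 - x1).
S = (265.0 - 81.0) / (87.1 - 33.7)
S = 184.0 / 53.4
S = 3.4457 mV/unit

3.4457 mV/unit


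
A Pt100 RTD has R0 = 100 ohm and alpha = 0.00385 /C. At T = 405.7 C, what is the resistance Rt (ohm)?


The RTD equation: Rt = R0 * (1 + alpha * T).
Rt = 100 * (1 + 0.00385 * 405.7)
Rt = 100 * (1 + 1.561945)
Rt = 100 * 2.561945
Rt = 256.194 ohm

256.194 ohm


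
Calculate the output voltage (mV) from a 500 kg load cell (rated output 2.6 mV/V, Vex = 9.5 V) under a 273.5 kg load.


Vout = rated_output * Vex * (load / capacity).
Vout = 2.6 * 9.5 * (273.5 / 500)
Vout = 2.6 * 9.5 * 0.547
Vout = 13.511 mV

13.511 mV


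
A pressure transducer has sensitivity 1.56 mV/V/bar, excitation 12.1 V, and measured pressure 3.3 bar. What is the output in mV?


Output = sensitivity * Vex * P.
Vout = 1.56 * 12.1 * 3.3
Vout = 18.876 * 3.3
Vout = 62.29 mV

62.29 mV


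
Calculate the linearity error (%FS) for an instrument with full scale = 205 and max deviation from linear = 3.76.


Linearity error = (max deviation / full scale) * 100%.
Linearity = (3.76 / 205) * 100
Linearity = 1.834 %FS

1.834 %FS


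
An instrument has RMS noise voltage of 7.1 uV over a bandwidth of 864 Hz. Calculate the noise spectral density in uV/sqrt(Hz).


Noise spectral density = Vrms / sqrt(BW).
NSD = 7.1 / sqrt(864)
NSD = 7.1 / 29.3939
NSD = 0.2415 uV/sqrt(Hz)

0.2415 uV/sqrt(Hz)


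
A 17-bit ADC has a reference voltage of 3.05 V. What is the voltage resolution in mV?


The resolution (LSB) of an ADC is Vref / 2^n.
LSB = 3.05 / 2^17
LSB = 3.05 / 131072
LSB = 2.327e-05 V = 0.02326965 mV

0.02326965 mV


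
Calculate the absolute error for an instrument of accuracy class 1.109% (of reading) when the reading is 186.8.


Absolute error = (accuracy% / 100) * reading.
Error = (1.109 / 100) * 186.8
Error = 0.01109 * 186.8
Error = 2.0716

2.0716


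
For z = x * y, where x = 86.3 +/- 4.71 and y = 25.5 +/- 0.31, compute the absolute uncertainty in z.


For a product z = x*y, the relative uncertainty is:
uz/z = sqrt((ux/x)^2 + (uy/y)^2)
Relative uncertainties: ux/x = 4.71/86.3 = 0.054577
uy/y = 0.31/25.5 = 0.012157
z = 86.3 * 25.5 = 2200.7
uz = 2200.7 * sqrt(0.054577^2 + 0.012157^2) = 123.049

123.049


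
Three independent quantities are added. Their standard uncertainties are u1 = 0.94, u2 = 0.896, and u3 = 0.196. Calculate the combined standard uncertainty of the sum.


For a sum of independent quantities, uc = sqrt(u1^2 + u2^2 + u3^2).
uc = sqrt(0.94^2 + 0.896^2 + 0.196^2)
uc = sqrt(0.8836 + 0.802816 + 0.038416)
uc = 1.3133

1.3133


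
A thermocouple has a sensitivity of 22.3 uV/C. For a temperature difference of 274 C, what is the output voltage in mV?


The thermocouple output V = sensitivity * dT.
V = 22.3 uV/C * 274 C
V = 6110.2 uV
V = 6.11 mV

6.11 mV


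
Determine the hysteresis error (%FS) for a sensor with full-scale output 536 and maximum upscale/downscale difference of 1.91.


Hysteresis = (max difference / full scale) * 100%.
H = (1.91 / 536) * 100
H = 0.356 %FS

0.356 %FS


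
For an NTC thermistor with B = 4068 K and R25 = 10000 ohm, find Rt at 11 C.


NTC thermistor equation: Rt = R25 * exp(B * (1/T - 1/T25)).
T in Kelvin: 284.15 K, T25 = 298.15 K
1/T - 1/T25 = 1/284.15 - 1/298.15 = 0.00016525
B * (1/T - 1/T25) = 4068 * 0.00016525 = 0.6722
Rt = 10000 * exp(0.6722) = 19586.3 ohm

19586.3 ohm


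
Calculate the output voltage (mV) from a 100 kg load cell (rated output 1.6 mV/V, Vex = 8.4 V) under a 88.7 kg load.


Vout = rated_output * Vex * (load / capacity).
Vout = 1.6 * 8.4 * (88.7 / 100)
Vout = 1.6 * 8.4 * 0.887
Vout = 11.921 mV

11.921 mV


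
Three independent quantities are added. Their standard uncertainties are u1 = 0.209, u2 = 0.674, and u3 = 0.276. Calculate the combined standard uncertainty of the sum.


For a sum of independent quantities, uc = sqrt(u1^2 + u2^2 + u3^2).
uc = sqrt(0.209^2 + 0.674^2 + 0.276^2)
uc = sqrt(0.043681 + 0.454276 + 0.076176)
uc = 0.7577

0.7577


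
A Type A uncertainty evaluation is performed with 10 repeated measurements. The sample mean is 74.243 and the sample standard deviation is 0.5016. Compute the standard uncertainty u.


The standard uncertainty for Type A evaluation is u = s / sqrt(n).
u = 0.5016 / sqrt(10)
u = 0.5016 / 3.1623
u = 0.1586

0.1586


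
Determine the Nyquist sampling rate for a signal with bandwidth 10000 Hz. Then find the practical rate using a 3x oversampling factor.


By Nyquist theorem, fs_min = 2 * fmax.
fs_min = 2 * 10000 = 20000 Hz
Practical rate = 3 * fs_min = 3 * 20000 = 60000 Hz

fs_min = 20000 Hz, fs_practical = 60000 Hz


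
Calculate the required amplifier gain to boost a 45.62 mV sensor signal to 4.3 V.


Gain = Vout / Vin (converting to same units).
G = 4.3 V / 45.62 mV
G = 4300.0 mV / 45.62 mV
G = 94.26

94.26


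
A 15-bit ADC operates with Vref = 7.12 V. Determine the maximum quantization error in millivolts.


The maximum quantization error is +/- LSB/2.
LSB = Vref / 2^n = 7.12 / 32768 = 0.00021729 V
Max error = LSB / 2 = 0.00021729 / 2 = 0.00010864 V
Max error = 0.1086 mV

0.1086 mV


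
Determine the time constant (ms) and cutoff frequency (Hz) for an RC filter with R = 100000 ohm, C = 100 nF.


Time constant: tau = R * C.
tau = 100000 * 1.00e-07 = 0.01 s
tau = 10.0 ms
Cutoff frequency: fc = 1 / (2*pi*R*C).
fc = 1 / (2*pi*0.01) = 15.92 Hz

tau = 10.0 ms, fc = 15.92 Hz


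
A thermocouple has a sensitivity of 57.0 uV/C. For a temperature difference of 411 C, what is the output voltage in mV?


The thermocouple output V = sensitivity * dT.
V = 57.0 uV/C * 411 C
V = 23427.0 uV
V = 23.427 mV

23.427 mV


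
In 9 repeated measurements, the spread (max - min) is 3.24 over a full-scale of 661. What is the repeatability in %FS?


Repeatability = (spread / full scale) * 100%.
R = (3.24 / 661) * 100
R = 0.49 %FS

0.49 %FS


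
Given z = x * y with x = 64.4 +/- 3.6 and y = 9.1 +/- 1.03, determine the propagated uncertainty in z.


For a product z = x*y, the relative uncertainty is:
uz/z = sqrt((ux/x)^2 + (uy/y)^2)
Relative uncertainties: ux/x = 3.6/64.4 = 0.055901
uy/y = 1.03/9.1 = 0.113187
z = 64.4 * 9.1 = 586.0
uz = 586.0 * sqrt(0.055901^2 + 0.113187^2) = 73.981

73.981


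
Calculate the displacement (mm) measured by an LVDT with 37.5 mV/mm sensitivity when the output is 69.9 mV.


Displacement = Vout / sensitivity.
d = 69.9 / 37.5
d = 1.864 mm

1.864 mm


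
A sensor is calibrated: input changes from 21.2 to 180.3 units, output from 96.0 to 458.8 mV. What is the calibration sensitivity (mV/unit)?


Sensitivity = (y2 - y1) / (x2 - x1).
S = (458.8 - 96.0) / (180.3 - 21.2)
S = 362.8 / 159.1
S = 2.2803 mV/unit

2.2803 mV/unit


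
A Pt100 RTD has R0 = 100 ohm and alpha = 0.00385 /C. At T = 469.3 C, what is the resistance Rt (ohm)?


The RTD equation: Rt = R0 * (1 + alpha * T).
Rt = 100 * (1 + 0.00385 * 469.3)
Rt = 100 * (1 + 1.806805)
Rt = 100 * 2.806805
Rt = 280.68 ohm

280.68 ohm


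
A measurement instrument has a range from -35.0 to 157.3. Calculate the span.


Span = upper range - lower range.
Span = 157.3 - (-35.0)
Span = 192.3

192.3


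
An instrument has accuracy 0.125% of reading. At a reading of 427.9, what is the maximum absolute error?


Absolute error = (accuracy% / 100) * reading.
Error = (0.125 / 100) * 427.9
Error = 0.00125 * 427.9
Error = 0.5349

0.5349


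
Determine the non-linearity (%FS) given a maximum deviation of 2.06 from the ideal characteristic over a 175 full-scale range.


Linearity error = (max deviation / full scale) * 100%.
Linearity = (2.06 / 175) * 100
Linearity = 1.177 %FS

1.177 %FS


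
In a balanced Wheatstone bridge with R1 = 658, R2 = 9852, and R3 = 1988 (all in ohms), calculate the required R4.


At balance: R1*R4 = R2*R3, so R4 = R2*R3/R1.
R4 = 9852 * 1988 / 658
R4 = 19585776 / 658
R4 = 29765.62 ohm

29765.62 ohm


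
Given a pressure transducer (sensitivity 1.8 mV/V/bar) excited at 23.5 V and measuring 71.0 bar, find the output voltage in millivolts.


Output = sensitivity * Vex * P.
Vout = 1.8 * 23.5 * 71.0
Vout = 42.3 * 71.0
Vout = 3003.3 mV

3003.3 mV


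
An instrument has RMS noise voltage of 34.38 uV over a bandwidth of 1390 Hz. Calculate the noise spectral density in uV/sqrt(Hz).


Noise spectral density = Vrms / sqrt(BW).
NSD = 34.38 / sqrt(1390)
NSD = 34.38 / 37.2827
NSD = 0.9221 uV/sqrt(Hz)

0.9221 uV/sqrt(Hz)


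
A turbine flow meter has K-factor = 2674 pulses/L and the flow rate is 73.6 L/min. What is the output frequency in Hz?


Frequency = K * Q / 60 (converting L/min to L/s).
f = 2674 * 73.6 / 60
f = 196806.4 / 60
f = 3280.11 Hz

3280.11 Hz


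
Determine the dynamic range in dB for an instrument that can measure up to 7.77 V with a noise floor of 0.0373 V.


Dynamic range = 20 * log10(Vmax / Vnoise).
DR = 20 * log10(7.77 / 0.0373)
DR = 20 * log10(208.31)
DR = 46.37 dB

46.37 dB


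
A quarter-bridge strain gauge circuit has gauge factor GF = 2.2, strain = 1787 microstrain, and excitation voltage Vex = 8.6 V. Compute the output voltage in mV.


Quarter bridge output: Vout = (GF * epsilon * Vex) / 4.
Vout = (2.2 * 1787e-6 * 8.6) / 4
Vout = 0.03381004 / 4 V
Vout = 0.00845251 V = 8.4525 mV

8.4525 mV


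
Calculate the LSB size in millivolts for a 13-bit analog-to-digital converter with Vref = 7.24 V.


The resolution (LSB) of an ADC is Vref / 2^n.
LSB = 7.24 / 2^13
LSB = 7.24 / 8192
LSB = 0.00088379 V = 0.88378906 mV

0.88378906 mV


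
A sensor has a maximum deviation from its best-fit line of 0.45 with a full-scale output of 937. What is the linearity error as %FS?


Linearity error = (max deviation / full scale) * 100%.
Linearity = (0.45 / 937) * 100
Linearity = 0.048 %FS

0.048 %FS


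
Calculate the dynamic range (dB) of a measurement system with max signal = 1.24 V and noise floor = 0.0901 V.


Dynamic range = 20 * log10(Vmax / Vnoise).
DR = 20 * log10(1.24 / 0.0901)
DR = 20 * log10(13.76)
DR = 22.77 dB

22.77 dB


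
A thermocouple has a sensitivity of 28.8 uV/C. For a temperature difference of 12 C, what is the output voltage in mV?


The thermocouple output V = sensitivity * dT.
V = 28.8 uV/C * 12 C
V = 345.6 uV
V = 0.346 mV

0.346 mV


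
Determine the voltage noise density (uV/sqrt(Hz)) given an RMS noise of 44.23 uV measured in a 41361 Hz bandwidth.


Noise spectral density = Vrms / sqrt(BW).
NSD = 44.23 / sqrt(41361)
NSD = 44.23 / 203.374
NSD = 0.2175 uV/sqrt(Hz)

0.2175 uV/sqrt(Hz)


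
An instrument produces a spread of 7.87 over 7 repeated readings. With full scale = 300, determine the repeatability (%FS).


Repeatability = (spread / full scale) * 100%.
R = (7.87 / 300) * 100
R = 2.623 %FS

2.623 %FS


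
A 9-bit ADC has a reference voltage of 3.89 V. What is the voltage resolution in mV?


The resolution (LSB) of an ADC is Vref / 2^n.
LSB = 3.89 / 2^9
LSB = 3.89 / 512
LSB = 0.00759766 V = 7.59765625 mV

7.59765625 mV


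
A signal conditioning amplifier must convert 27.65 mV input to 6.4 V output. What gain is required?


Gain = Vout / Vin (converting to same units).
G = 6.4 V / 27.65 mV
G = 6400.0 mV / 27.65 mV
G = 231.46

231.46


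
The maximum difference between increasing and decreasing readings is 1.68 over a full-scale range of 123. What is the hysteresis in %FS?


Hysteresis = (max difference / full scale) * 100%.
H = (1.68 / 123) * 100
H = 1.366 %FS

1.366 %FS


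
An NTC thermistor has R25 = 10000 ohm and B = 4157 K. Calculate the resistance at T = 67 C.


NTC thermistor equation: Rt = R25 * exp(B * (1/T - 1/T25)).
T in Kelvin: 340.15 K, T25 = 298.15 K
1/T - 1/T25 = 1/340.15 - 1/298.15 = -0.00041414
B * (1/T - 1/T25) = 4157 * -0.00041414 = -1.7216
Rt = 10000 * exp(-1.7216) = 1787.9 ohm

1787.9 ohm


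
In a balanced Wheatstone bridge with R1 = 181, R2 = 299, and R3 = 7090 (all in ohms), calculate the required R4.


At balance: R1*R4 = R2*R3, so R4 = R2*R3/R1.
R4 = 299 * 7090 / 181
R4 = 2119910 / 181
R4 = 11712.21 ohm

11712.21 ohm


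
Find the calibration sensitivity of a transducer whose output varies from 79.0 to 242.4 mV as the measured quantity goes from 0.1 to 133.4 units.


Sensitivity = (y2 - y1) / (x2 - x1).
S = (242.4 - 79.0) / (133.4 - 0.1)
S = 163.4 / 133.3
S = 1.2258 mV/unit

1.2258 mV/unit


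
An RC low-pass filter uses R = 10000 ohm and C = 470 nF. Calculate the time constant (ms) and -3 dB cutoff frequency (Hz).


Time constant: tau = R * C.
tau = 10000 * 4.70e-07 = 0.0047 s
tau = 4.7 ms
Cutoff frequency: fc = 1 / (2*pi*R*C).
fc = 1 / (2*pi*0.0047) = 33.86 Hz

tau = 4.7 ms, fc = 33.86 Hz


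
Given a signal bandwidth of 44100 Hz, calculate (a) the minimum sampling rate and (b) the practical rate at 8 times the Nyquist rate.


By Nyquist theorem, fs_min = 2 * fmax.
fs_min = 2 * 44100 = 88200 Hz
Practical rate = 8 * fs_min = 8 * 88200 = 705600 Hz

fs_min = 88200 Hz, fs_practical = 705600 Hz


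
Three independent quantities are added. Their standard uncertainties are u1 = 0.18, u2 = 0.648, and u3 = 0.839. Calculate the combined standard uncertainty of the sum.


For a sum of independent quantities, uc = sqrt(u1^2 + u2^2 + u3^2).
uc = sqrt(0.18^2 + 0.648^2 + 0.839^2)
uc = sqrt(0.0324 + 0.419904 + 0.703921)
uc = 1.0753

1.0753


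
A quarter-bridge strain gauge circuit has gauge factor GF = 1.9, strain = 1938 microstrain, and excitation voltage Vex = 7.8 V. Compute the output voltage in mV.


Quarter bridge output: Vout = (GF * epsilon * Vex) / 4.
Vout = (1.9 * 1938e-6 * 7.8) / 4
Vout = 0.02872116 / 4 V
Vout = 0.00718029 V = 7.1803 mV

7.1803 mV


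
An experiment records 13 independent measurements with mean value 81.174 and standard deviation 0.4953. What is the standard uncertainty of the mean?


The standard uncertainty for Type A evaluation is u = s / sqrt(n).
u = 0.4953 / sqrt(13)
u = 0.4953 / 3.6056
u = 0.1374

0.1374


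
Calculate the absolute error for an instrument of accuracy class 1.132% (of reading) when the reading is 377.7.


Absolute error = (accuracy% / 100) * reading.
Error = (1.132 / 100) * 377.7
Error = 0.01132 * 377.7
Error = 4.2756

4.2756


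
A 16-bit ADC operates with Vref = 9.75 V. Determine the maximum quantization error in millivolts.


The maximum quantization error is +/- LSB/2.
LSB = Vref / 2^n = 9.75 / 65536 = 0.00014877 V
Max error = LSB / 2 = 0.00014877 / 2 = 7.439e-05 V
Max error = 0.0744 mV

0.0744 mV


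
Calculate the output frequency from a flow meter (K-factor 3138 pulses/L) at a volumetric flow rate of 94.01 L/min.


Frequency = K * Q / 60 (converting L/min to L/s).
f = 3138 * 94.01 / 60
f = 295003.38 / 60
f = 4916.72 Hz

4916.72 Hz


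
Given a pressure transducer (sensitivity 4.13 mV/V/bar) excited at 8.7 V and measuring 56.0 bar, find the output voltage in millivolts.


Output = sensitivity * Vex * P.
Vout = 4.13 * 8.7 * 56.0
Vout = 35.931 * 56.0
Vout = 2012.14 mV

2012.14 mV


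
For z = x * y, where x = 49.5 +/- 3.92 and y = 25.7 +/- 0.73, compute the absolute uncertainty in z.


For a product z = x*y, the relative uncertainty is:
uz/z = sqrt((ux/x)^2 + (uy/y)^2)
Relative uncertainties: ux/x = 3.92/49.5 = 0.079192
uy/y = 0.73/25.7 = 0.028405
z = 49.5 * 25.7 = 1272.1
uz = 1272.1 * sqrt(0.079192^2 + 0.028405^2) = 107.028

107.028


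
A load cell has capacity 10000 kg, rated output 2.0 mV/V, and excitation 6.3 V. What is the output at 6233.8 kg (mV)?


Vout = rated_output * Vex * (load / capacity).
Vout = 2.0 * 6.3 * (6233.8 / 10000)
Vout = 2.0 * 6.3 * 0.62338
Vout = 7.855 mV

7.855 mV


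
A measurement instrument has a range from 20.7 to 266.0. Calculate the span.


Span = upper range - lower range.
Span = 266.0 - (20.7)
Span = 245.3

245.3


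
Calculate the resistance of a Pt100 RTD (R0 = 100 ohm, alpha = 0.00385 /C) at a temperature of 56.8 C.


The RTD equation: Rt = R0 * (1 + alpha * T).
Rt = 100 * (1 + 0.00385 * 56.8)
Rt = 100 * (1 + 0.21868)
Rt = 100 * 1.21868
Rt = 121.868 ohm

121.868 ohm


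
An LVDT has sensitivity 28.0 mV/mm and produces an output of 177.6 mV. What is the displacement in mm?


Displacement = Vout / sensitivity.
d = 177.6 / 28.0
d = 6.343 mm

6.343 mm


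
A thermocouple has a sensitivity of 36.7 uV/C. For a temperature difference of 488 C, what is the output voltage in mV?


The thermocouple output V = sensitivity * dT.
V = 36.7 uV/C * 488 C
V = 17909.6 uV
V = 17.91 mV

17.91 mV


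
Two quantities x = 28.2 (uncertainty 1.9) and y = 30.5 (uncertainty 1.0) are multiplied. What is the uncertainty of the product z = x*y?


For a product z = x*y, the relative uncertainty is:
uz/z = sqrt((ux/x)^2 + (uy/y)^2)
Relative uncertainties: ux/x = 1.9/28.2 = 0.067376
uy/y = 1.0/30.5 = 0.032787
z = 28.2 * 30.5 = 860.1
uz = 860.1 * sqrt(0.067376^2 + 0.032787^2) = 64.447

64.447


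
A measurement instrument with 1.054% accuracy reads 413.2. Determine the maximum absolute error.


Absolute error = (accuracy% / 100) * reading.
Error = (1.054 / 100) * 413.2
Error = 0.01054 * 413.2
Error = 4.3551

4.3551


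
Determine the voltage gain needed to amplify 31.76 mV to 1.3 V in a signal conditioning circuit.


Gain = Vout / Vin (converting to same units).
G = 1.3 V / 31.76 mV
G = 1300.0 mV / 31.76 mV
G = 40.93

40.93


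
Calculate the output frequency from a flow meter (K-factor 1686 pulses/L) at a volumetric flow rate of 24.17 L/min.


Frequency = K * Q / 60 (converting L/min to L/s).
f = 1686 * 24.17 / 60
f = 40750.62 / 60
f = 679.18 Hz

679.18 Hz


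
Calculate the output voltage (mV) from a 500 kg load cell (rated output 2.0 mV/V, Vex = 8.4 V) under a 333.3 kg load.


Vout = rated_output * Vex * (load / capacity).
Vout = 2.0 * 8.4 * (333.3 / 500)
Vout = 2.0 * 8.4 * 0.6666
Vout = 11.199 mV

11.199 mV


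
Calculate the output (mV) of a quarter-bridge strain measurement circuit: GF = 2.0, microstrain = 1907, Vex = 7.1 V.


Quarter bridge output: Vout = (GF * epsilon * Vex) / 4.
Vout = (2.0 * 1907e-6 * 7.1) / 4
Vout = 0.0270794 / 4 V
Vout = 0.00676985 V = 6.7698 mV

6.7698 mV


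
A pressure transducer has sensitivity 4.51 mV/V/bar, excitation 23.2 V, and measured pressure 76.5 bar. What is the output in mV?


Output = sensitivity * Vex * P.
Vout = 4.51 * 23.2 * 76.5
Vout = 104.632 * 76.5
Vout = 8004.35 mV

8004.35 mV


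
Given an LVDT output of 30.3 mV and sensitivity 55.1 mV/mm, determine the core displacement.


Displacement = Vout / sensitivity.
d = 30.3 / 55.1
d = 0.55 mm

0.55 mm


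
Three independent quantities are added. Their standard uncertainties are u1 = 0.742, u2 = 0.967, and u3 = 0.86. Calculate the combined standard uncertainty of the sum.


For a sum of independent quantities, uc = sqrt(u1^2 + u2^2 + u3^2).
uc = sqrt(0.742^2 + 0.967^2 + 0.86^2)
uc = sqrt(0.550564 + 0.935089 + 0.7396)
uc = 1.4917

1.4917


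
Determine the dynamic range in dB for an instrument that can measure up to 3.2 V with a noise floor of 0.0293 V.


Dynamic range = 20 * log10(Vmax / Vnoise).
DR = 20 * log10(3.2 / 0.0293)
DR = 20 * log10(109.22)
DR = 40.77 dB

40.77 dB


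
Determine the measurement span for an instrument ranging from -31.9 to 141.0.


Span = upper range - lower range.
Span = 141.0 - (-31.9)
Span = 172.9

172.9


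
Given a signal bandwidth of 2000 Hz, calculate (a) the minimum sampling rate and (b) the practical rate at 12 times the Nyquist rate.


By Nyquist theorem, fs_min = 2 * fmax.
fs_min = 2 * 2000 = 4000 Hz
Practical rate = 12 * fs_min = 12 * 4000 = 48000 Hz

fs_min = 4000 Hz, fs_practical = 48000 Hz


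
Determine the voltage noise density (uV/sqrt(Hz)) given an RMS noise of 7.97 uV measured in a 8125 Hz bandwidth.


Noise spectral density = Vrms / sqrt(BW).
NSD = 7.97 / sqrt(8125)
NSD = 7.97 / 90.1388
NSD = 0.0884 uV/sqrt(Hz)

0.0884 uV/sqrt(Hz)


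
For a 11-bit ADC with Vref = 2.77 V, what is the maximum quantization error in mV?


The maximum quantization error is +/- LSB/2.
LSB = Vref / 2^n = 2.77 / 2048 = 0.00135254 V
Max error = LSB / 2 = 0.00135254 / 2 = 0.00067627 V
Max error = 0.6763 mV

0.6763 mV


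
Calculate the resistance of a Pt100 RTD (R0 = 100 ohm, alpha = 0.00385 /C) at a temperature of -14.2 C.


The RTD equation: Rt = R0 * (1 + alpha * T).
Rt = 100 * (1 + 0.00385 * -14.2)
Rt = 100 * (1 + -0.05467)
Rt = 100 * 0.94533
Rt = 94.533 ohm

94.533 ohm


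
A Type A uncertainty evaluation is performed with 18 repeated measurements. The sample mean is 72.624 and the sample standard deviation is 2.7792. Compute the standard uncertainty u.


The standard uncertainty for Type A evaluation is u = s / sqrt(n).
u = 2.7792 / sqrt(18)
u = 2.7792 / 4.2426
u = 0.6551

0.6551


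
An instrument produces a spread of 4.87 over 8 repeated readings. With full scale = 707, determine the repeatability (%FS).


Repeatability = (spread / full scale) * 100%.
R = (4.87 / 707) * 100
R = 0.689 %FS

0.689 %FS


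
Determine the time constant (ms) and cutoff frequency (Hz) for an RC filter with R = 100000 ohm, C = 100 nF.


Time constant: tau = R * C.
tau = 100000 * 1.00e-07 = 0.01 s
tau = 10.0 ms
Cutoff frequency: fc = 1 / (2*pi*R*C).
fc = 1 / (2*pi*0.01) = 15.92 Hz

tau = 10.0 ms, fc = 15.92 Hz


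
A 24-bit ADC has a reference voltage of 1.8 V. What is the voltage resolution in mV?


The resolution (LSB) of an ADC is Vref / 2^n.
LSB = 1.8 / 2^24
LSB = 1.8 / 16777216
LSB = 1.1e-07 V = 0.00010729 mV

0.00010729 mV


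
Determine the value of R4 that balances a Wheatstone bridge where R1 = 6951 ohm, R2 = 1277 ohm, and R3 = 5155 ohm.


At balance: R1*R4 = R2*R3, so R4 = R2*R3/R1.
R4 = 1277 * 5155 / 6951
R4 = 6582935 / 6951
R4 = 947.05 ohm

947.05 ohm


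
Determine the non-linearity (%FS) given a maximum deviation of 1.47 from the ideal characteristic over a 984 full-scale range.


Linearity error = (max deviation / full scale) * 100%.
Linearity = (1.47 / 984) * 100
Linearity = 0.149 %FS

0.149 %FS


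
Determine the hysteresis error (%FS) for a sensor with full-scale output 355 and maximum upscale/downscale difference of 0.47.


Hysteresis = (max difference / full scale) * 100%.
H = (0.47 / 355) * 100
H = 0.132 %FS

0.132 %FS


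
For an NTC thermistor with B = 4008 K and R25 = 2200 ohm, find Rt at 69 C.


NTC thermistor equation: Rt = R25 * exp(B * (1/T - 1/T25)).
T in Kelvin: 342.15 K, T25 = 298.15 K
1/T - 1/T25 = 1/342.15 - 1/298.15 = -0.00043132
B * (1/T - 1/T25) = 4008 * -0.00043132 = -1.7287
Rt = 2200 * exp(-1.7287) = 390.5 ohm

390.5 ohm


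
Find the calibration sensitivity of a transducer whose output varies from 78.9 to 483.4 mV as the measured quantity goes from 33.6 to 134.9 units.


Sensitivity = (y2 - y1) / (x2 - x1).
S = (483.4 - 78.9) / (134.9 - 33.6)
S = 404.5 / 101.3
S = 3.9931 mV/unit

3.9931 mV/unit
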